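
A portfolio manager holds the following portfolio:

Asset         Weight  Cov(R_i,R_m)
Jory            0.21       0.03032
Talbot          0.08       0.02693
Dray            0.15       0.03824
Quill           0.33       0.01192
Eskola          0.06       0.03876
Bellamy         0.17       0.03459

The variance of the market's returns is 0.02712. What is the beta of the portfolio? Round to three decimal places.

0.973

β_Jory = 0.03032 / 0.02712 = 1.1180
β_Talbot = 0.02693 / 0.02712 = 0.9930
β_Dray = 0.03824 / 0.02712 = 1.4100
β_Quill = 0.01192 / 0.02712 = 0.4395
β_Eskola = 0.03876 / 0.02712 = 1.4292
β_Bellamy = 0.03459 / 0.02712 = 1.2754
β_P = Σ w_i β_i = 0.21×1.1180 + 0.08×0.9930 + 0.15×1.4100 + 0.33×0.4395 + 0.06×1.4292 + 0.17×1.2754 = 0.9733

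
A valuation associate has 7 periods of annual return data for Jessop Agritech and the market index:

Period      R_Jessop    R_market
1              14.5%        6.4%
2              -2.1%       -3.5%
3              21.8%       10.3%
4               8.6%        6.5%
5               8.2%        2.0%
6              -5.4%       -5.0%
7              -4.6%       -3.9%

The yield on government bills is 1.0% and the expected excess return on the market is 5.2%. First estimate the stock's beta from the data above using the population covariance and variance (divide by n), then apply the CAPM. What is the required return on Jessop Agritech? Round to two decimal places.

Mean R_i = (14.5 − 2.1 + 21.8 + 8.6 + 8.2 − 5.4 − 4.6) / 7 = 5.8571%
Mean R_m = (6.4 − 3.5 + 10.3 + 6.5 + 2.0 − 5.0 − 3.9) / 7 = 1.8286%
Σ(R_i − R̄_i)(R_m − R̄_m) = 366.9586  ⇒  Cov = 366.9586 / 7 = 52.4227
Σ(R_m − R̄_m)² = 222.3543  ⇒  Var(R_m) = 222.3543 / 7 = 31.7649
β = Cov / Var(R_m) = 52.4227 / 31.7649 = 1.6503
E(R) = R_f + β × MRP = 1.0% + 1.6503 × 5.2% = 9.58%

9.58%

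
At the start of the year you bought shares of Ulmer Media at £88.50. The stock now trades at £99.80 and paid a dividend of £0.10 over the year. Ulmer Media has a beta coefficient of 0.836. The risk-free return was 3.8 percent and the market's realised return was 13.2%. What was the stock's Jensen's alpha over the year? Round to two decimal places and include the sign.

+1.22%

Realised HPR = (P1 + D1 − P0) / P0 = (99.80 + 0.10 − 88.50) / 88.50 = 11.40 / 88.50 = 12.8814%
MRP = 13.2% − 3.8% = 9.40%
CAPM required = R_f + β·MRP = 3.8% + 0.836 × 9.4% = 11.6584%
α = realised − required = 12.8814% − 11.6584% = +1.22%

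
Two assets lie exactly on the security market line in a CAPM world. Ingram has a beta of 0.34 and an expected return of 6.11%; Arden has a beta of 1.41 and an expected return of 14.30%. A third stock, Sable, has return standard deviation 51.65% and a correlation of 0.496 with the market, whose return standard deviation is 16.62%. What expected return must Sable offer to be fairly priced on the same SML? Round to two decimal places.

MRP = (14.30% − 6.11%) / (1.41 − 0.34) = 7.6542%
R_f = 6.11% − 0.34 × 7.6542% = 3.5076%
β_Sable = ρ·σ_i/σ_m = 0.496 × 51.65 / 16.62 = 1.5414
E(R_Sable) = R_f + β × MRP = 3.5076% + 1.5414 × 7.6542% = 15.31%

15.31%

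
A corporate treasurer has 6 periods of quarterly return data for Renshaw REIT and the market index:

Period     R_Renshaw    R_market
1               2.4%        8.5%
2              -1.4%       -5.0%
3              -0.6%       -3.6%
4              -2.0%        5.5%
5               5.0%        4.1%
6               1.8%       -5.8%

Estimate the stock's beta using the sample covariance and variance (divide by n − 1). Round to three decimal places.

0.135

Mean R_i = (2.4 − 1.4 − 0.6 − 2.0 + 5.0 + 1.8) / 6 = 0.8667%
Mean R_m = (8.5 − 5.0 − 3.6 + 5.5 + 4.1 − 5.8) / 6 = 0.6167%
Σ(R_i − R̄_i)(R_m − R̄_m) = 25.4133  ⇒  Cov = 25.4133 / 5 = 5.0827
Σ(R_m − R̄_m)² = 188.6283  ⇒  Var(R_m) = 188.6283 / 5 = 37.7257
β = Cov / Var(R_m) = 5.0827 / 37.7257 = 0.1347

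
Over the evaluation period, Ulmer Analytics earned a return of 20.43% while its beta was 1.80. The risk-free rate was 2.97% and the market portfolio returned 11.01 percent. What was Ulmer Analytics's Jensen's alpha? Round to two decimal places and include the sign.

+2.99%

Market excess return = 11.01% − 2.97% = 8.04%
CAPM benchmark = R_f + β(R_m − R_f) = 2.97% + 1.80 × 8.04% = 17.4420%
α = actual − benchmark = 20.43% − 17.4420% = +2.99%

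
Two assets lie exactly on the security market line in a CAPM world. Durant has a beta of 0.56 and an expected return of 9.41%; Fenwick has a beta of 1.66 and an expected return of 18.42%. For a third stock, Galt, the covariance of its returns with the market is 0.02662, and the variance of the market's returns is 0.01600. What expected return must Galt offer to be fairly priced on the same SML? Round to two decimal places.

18.45%

MRP = (18.42% − 9.41%) / (1.66 − 0.56) = 8.1909%
R_f = 9.41% − 0.56 × 8.1909% = 4.8231%
β_Galt = Cov / Var(R_m) = 0.02662 / 0.01600 = 1.6638
E(R_Galt) = R_f + β × MRP = 4.8231% + 1.6638 × 8.1909% = 18.45%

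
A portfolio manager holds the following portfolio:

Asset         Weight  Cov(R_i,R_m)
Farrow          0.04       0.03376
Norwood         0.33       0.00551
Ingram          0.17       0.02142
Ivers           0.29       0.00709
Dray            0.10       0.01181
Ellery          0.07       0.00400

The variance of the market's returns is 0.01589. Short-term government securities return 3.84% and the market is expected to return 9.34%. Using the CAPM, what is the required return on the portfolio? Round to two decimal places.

β_Farrow = 0.03376 / 0.01589 = 2.1246
β_Norwood = 0.00551 / 0.01589 = 0.3468
β_Ingram = 0.02142 / 0.01589 = 1.3480
β_Ivers = 0.00709 / 0.01589 = 0.4462
β_Dray = 0.01181 / 0.01589 = 0.7432
β_Ellery = 0.00400 / 0.01589 = 0.2517
β_P = Σ w_i β_i = 0.04×2.1246 + 0.33×0.3468 + 0.17×1.3480 + 0.29×0.4462 + 0.10×0.7432 + 0.07×0.2517 = 0.6499
MRP = 9.34% − 3.84% = 5.50%
E(R_P) = R_f + β_P × MRP = 3.84% + 0.6499 × 5.50% = 7.41%

7.41%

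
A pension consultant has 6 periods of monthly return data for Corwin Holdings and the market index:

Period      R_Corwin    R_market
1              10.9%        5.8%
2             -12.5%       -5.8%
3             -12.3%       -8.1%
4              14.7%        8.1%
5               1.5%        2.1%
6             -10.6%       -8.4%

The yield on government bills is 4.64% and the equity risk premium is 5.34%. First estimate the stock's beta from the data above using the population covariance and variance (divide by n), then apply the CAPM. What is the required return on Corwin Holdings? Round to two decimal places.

Mean R_i = (10.9 − 12.5 − 12.3 + 14.7 + 1.5 − 10.6) / 6 = -1.3833%
Mean R_m = (5.8 − 5.8 − 8.1 + 8.1 + 2.1 − 8.4) / 6 = -1.0500%
Σ(R_i − R̄_i)(R_m − R̄_m) = 437.8950  ⇒  Cov = 437.8950 / 6 = 72.9825
Σ(R_m − R̄_m)² = 266.8550  ⇒  Var(R_m) = 266.8550 / 6 = 44.4758
β = Cov / Var(R_m) = 72.9825 / 44.4758 = 1.6409
E(R) = R_f + β × MRP = 4.64% + 1.6409 × 5.34% = 13.40%

13.40%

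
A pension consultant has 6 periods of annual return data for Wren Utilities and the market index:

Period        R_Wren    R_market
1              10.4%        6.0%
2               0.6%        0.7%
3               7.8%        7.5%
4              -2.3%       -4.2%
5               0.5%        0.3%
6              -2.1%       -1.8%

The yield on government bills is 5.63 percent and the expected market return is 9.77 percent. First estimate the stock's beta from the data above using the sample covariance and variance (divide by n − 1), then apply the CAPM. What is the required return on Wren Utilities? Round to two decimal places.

Mean R_i = (10.4 + 0.6 + 7.8 − 2.3 + 0.5 − 2.1) / 6 = 2.4833%
Mean R_m = (6.0 + 0.7 + 7.5 − 4.2 + 0.3 − 1.8) / 6 = 1.4167%
Σ(R_i − R̄_i)(R_m − R̄_m) = 113.8017  ⇒  Cov = 113.8017 / 5 = 22.7603
Σ(R_m − R̄_m)² = 101.6683  ⇒  Var(R_m) = 101.6683 / 5 = 20.3337
β = Cov / Var(R_m) = 22.7603 / 20.3337 = 1.1193
MRP = 9.77% − 5.63% = 4.14%
E(R) = R_f + β × MRP = 5.63% + 1.1193 × 4.14% = 10.26%

10.26%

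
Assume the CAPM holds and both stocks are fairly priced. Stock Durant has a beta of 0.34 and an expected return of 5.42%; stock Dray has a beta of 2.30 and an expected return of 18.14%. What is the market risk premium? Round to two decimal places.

Both satisfy E(R) = R_f + β·MRP, so the slope of the SML is
MRP = (18.14% − 5.42%) / (2.30 − 0.34) = 12.72% / 1.96 = 6.4898%

6.49%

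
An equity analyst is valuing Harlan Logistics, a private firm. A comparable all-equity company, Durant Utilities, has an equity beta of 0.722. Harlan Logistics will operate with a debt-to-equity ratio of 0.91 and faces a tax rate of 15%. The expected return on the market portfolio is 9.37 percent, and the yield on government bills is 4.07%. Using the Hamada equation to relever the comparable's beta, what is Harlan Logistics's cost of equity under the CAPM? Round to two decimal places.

10.86%

β_L = β_U × [1 + (1 − t)(D/E)] = 0.722 × [1 + (1 − 0.15) × 0.91]
    = 0.722 × [1 + 0.85 × 0.91] = 0.722 × 1.7735 = 1.2805
MRP = 9.37% − 4.07% = 5.30%
E(R) = R_f + β_L × MRP = 4.07% + 1.2805 × 5.30% = 10.86%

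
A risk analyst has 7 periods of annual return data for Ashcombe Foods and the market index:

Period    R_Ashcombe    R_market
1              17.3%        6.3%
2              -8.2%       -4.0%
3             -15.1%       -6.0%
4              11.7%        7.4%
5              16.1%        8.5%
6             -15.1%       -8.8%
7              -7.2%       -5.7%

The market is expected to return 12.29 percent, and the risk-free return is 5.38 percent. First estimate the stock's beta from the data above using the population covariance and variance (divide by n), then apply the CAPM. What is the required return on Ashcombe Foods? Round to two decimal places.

18.65%

Mean R_i = (17.3 − 8.2 − 15.1 + 11.7 + 16.1 − 15.1 − 7.2) / 7 = -0.0714%
Mean R_m = (6.3 − 4.0 − 6.0 + 7.4 + 8.5 − 8.8 − 5.7) / 7 = -0.3286%
Σ(R_i − R̄_i)(R_m − R̄_m) = 629.5757  ⇒  Cov = 629.5757 / 7 = 89.9394
Σ(R_m − R̄_m)² = 327.8743  ⇒  Var(R_m) = 327.8743 / 7 = 46.8392
β = Cov / Var(R_m) = 89.9394 / 46.8392 = 1.9202
MRP = 12.29% − 5.38% = 6.91%
E(R) = R_f + β × MRP = 5.38% + 1.9202 × 6.91% = 18.65%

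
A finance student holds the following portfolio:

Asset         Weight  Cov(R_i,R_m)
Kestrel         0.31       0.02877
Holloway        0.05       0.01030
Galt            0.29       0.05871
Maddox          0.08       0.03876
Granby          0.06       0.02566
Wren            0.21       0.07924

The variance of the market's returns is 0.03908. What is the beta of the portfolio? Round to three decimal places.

1.222

β_Kestrel = 0.02877 / 0.03908 = 0.7362
β_Holloway = 0.01030 / 0.03908 = 0.2636
β_Galt = 0.05871 / 0.03908 = 1.5023
β_Maddox = 0.03876 / 0.03908 = 0.9918
β_Granby = 0.02566 / 0.03908 = 0.6566
β_Wren = 0.07924 / 0.03908 = 2.0276
β_P = Σ w_i β_i = 0.31×0.7362 + 0.05×0.2636 + 0.29×1.5023 + 0.08×0.9918 + 0.06×0.6566 + 0.21×2.0276 = 1.2216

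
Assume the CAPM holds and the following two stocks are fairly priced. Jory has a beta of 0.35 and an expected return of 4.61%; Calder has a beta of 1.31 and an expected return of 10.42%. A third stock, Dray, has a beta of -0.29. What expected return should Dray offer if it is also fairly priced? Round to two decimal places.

MRP (SML slope) = (10.42% − 4.61%) / (1.31 − 0.35) = 5.81% / 0.96 = 6.0521%
R_f (intercept) = 4.61% − 0.35 × 6.0521% = 2.4918%
E(R_Dray) = R_f + β × MRP = 2.4918% + -0.29 × 6.0521% = 0.74%

0.74%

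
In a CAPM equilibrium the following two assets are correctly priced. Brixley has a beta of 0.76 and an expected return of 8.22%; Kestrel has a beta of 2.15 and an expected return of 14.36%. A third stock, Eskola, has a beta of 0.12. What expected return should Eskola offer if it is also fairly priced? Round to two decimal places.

5.39%

MRP (SML slope) = (14.36% − 8.22%) / (2.15 − 0.76) = 6.14% / 1.39 = 4.4173%
R_f (intercept) = 8.22% − 0.76 × 4.4173% = 4.8629%
E(R_Eskola) = R_f + β × MRP = 4.8629% + 0.12 × 4.4173% = 5.39%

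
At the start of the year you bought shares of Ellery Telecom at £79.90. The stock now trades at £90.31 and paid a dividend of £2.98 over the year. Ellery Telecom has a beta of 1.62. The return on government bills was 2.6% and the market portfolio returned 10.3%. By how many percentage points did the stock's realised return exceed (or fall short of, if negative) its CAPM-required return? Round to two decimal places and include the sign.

Realised HPR = (P1 + D1 − P0) / P0 = (90.31 + 2.98 − 79.90) / 79.90 = 13.39 / 79.90 = 16.7584%
MRP = 10.3% − 2.6% = 7.70%
CAPM required = R_f + β·MRP = 2.6% + 1.62 × 7.7% = 15.0740%
α = realised − required = 16.7584% − 15.0740% = +1.68%

+1.68%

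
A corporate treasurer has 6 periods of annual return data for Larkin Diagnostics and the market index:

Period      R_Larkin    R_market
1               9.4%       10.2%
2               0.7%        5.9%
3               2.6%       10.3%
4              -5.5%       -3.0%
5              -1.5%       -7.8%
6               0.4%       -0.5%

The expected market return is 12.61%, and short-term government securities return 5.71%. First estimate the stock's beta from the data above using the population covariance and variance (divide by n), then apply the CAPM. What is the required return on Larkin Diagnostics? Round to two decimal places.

9.18%

Mean R_i = (9.4 + 0.7 + 2.6 − 5.5 − 1.5 + 0.4) / 6 = 1.0167%
Mean R_m = (10.2 + 5.9 + 10.3 − 3.0 − 7.8 − 0.5) / 6 = 2.5167%
Σ(R_i − R̄_i)(R_m − R̄_m) = 139.4383  ⇒  Cov = 139.4383 / 6 = 23.2397
Σ(R_m − R̄_m)² = 277.0283  ⇒  Var(R_m) = 277.0283 / 6 = 46.1714
β = Cov / Var(R_m) = 23.2397 / 46.1714 = 0.5033
MRP = 12.61% − 5.71% = 6.90%
E(R) = R_f + β × MRP = 5.71% + 0.5033 × 6.90% = 9.18%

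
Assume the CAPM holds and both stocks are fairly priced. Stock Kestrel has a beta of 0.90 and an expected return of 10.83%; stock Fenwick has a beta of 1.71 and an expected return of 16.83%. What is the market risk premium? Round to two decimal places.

7.41%

Both satisfy E(R) = R_f + β·MRP, so the slope of the SML is
MRP = (16.83% − 10.83%) / (1.71 − 0.90) = 6.00% / 0.81 = 7.4074%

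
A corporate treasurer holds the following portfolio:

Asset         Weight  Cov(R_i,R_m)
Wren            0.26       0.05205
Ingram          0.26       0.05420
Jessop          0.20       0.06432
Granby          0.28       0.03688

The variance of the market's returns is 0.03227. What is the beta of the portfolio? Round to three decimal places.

β_Wren = 0.05205 / 0.03227 = 1.6130
β_Ingram = 0.05420 / 0.03227 = 1.6796
β_Jessop = 0.06432 / 0.03227 = 1.9932
β_Granby = 0.03688 / 0.03227 = 1.1429
β_P = Σ w_i β_i = 0.26×1.6130 + 0.26×1.6796 + 0.20×1.9932 + 0.28×1.1429 = 1.5747

1.575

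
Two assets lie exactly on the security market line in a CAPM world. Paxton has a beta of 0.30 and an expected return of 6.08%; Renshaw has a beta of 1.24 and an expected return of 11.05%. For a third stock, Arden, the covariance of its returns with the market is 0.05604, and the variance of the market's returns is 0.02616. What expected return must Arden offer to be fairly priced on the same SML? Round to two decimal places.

15.82%

MRP = (11.05% − 6.08%) / (1.24 − 0.30) = 5.2872%
R_f = 6.08% − 0.30 × 5.2872% = 4.4938%
β_Arden = Cov / Var(R_m) = 0.05604 / 0.02616 = 2.1422
E(R_Arden) = R_f + β × MRP = 4.4938% + 2.1422 × 5.2872% = 15.82%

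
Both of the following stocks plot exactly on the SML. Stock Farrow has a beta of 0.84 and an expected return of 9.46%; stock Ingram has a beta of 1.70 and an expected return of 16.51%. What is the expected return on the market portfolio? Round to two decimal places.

Both satisfy E(R) = R_f + β·MRP, so the slope of the SML is
MRP = (16.51% − 9.46%) / (1.70 − 0.84) = 7.05% / 0.86 = 8.1977%
R_f = E(R_Farrow) − β_Farrow·MRP = 9.46% − 0.84 × 8.1977% = 2.5739%
E(R_m) = R_f + MRP = 2.5739% + 8.1977% = 10.77%

10.77%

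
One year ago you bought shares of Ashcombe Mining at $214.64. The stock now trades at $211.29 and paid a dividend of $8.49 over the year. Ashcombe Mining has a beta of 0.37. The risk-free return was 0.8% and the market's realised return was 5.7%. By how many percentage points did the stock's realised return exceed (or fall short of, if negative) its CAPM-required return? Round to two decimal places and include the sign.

Realised HPR = (P1 + D1 − P0) / P0 = (211.29 + 8.49 − 214.64) / 214.64 = 5.14 / 214.64 = 2.3947%
MRP = 5.7% − 0.8% = 4.90%
CAPM required = R_f + β·MRP = 0.8% + 0.37 × 4.9% = 2.6130%
α = realised − required = 2.3947% − 2.6130% = -0.22%

-0.22%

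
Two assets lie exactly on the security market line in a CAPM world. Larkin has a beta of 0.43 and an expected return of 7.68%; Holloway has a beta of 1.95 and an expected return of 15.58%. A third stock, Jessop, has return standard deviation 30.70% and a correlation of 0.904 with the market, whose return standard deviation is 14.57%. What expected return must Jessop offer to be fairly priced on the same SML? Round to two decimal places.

MRP = (15.58% − 7.68%) / (1.95 − 0.43) = 5.1974%
R_f = 7.68% − 0.43 × 5.1974% = 5.4451%
β_Jessop = ρ·σ_i/σ_m = 0.904 × 30.70 / 14.57 = 1.9048
E(R_Jessop) = R_f + β × MRP = 5.4451% + 1.9048 × 5.1974% = 15.35%

15.35%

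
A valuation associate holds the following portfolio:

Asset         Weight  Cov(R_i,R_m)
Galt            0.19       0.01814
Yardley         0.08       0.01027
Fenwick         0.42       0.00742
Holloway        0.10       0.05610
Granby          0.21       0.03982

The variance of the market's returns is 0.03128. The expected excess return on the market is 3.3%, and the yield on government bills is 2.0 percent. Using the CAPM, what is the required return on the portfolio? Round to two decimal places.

β_Galt = 0.01814 / 0.03128 = 0.5799
β_Yardley = 0.01027 / 0.03128 = 0.3283
β_Fenwick = 0.00742 / 0.03128 = 0.2372
β_Holloway = 0.05610 / 0.03128 = 1.7935
β_Granby = 0.03982 / 0.03128 = 1.2730
β_P = Σ w_i β_i = 0.19×0.5799 + 0.08×0.3283 + 0.42×0.2372 + 0.10×1.7935 + 0.21×1.2730 = 0.6827
E(R_P) = R_f + β_P × MRP = 2.0% + 0.6827 × 3.3% = 4.25%

4.25%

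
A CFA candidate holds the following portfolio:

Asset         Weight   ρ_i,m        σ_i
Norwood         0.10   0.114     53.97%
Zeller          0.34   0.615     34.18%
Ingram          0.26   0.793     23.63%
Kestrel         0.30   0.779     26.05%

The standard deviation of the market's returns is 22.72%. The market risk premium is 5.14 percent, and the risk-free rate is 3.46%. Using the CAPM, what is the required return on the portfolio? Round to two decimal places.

7.70%

β_Norwood = 0.114 × 53.97% / 22.72% = 0.2708
β_Zeller = 0.615 × 34.18% / 22.72% = 0.9252
β_Ingram = 0.793 × 23.63% / 22.72% = 0.8248
β_Kestrel = 0.779 × 26.05% / 22.72% = 0.8932
β_P = Σ w_i β_i = 0.10×0.2708 + 0.34×0.9252 + 0.26×0.8248 + 0.30×0.8932 = 0.8241
E(R_P) = R_f + β_P × MRP = 3.46% + 0.8241 × 5.14% = 7.70%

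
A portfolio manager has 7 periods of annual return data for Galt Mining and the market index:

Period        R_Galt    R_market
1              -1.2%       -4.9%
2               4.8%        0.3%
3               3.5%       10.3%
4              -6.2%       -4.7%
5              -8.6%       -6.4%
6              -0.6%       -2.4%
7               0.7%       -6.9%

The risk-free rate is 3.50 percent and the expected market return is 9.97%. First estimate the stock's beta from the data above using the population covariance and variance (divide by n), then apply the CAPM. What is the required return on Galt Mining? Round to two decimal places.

Mean R_i = (-1.2 + 4.8 + 3.5 − 6.2 − 8.6 − 0.6 + 0.7) / 7 = -1.0857%
Mean R_m = (-4.9 + 0.3 + 10.3 − 4.7 − 6.4 − 2.4 − 6.9) / 7 = -2.1000%
Σ(R_i − R̄_i)(R_m − R̄_m) = 108.2000  ⇒  Cov = 108.2000 / 7 = 15.4571
Σ(R_m − R̄_m)² = 215.7400  ⇒  Var(R_m) = 215.7400 / 7 = 30.8200
β = Cov / Var(R_m) = 15.4571 / 30.8200 = 0.5015
MRP = 9.97% − 3.50% = 6.47%
E(R) = R_f + β × MRP = 3.50% + 0.5015 × 6.47% = 6.74%

6.74%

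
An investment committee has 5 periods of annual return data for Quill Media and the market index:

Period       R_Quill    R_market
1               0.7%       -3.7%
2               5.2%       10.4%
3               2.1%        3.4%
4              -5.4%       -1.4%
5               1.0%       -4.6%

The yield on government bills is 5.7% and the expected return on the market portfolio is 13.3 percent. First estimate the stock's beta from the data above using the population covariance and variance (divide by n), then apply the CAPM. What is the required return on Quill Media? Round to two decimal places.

Mean R_i = (0.7 + 5.2 + 2.1 − 5.4 + 1.0) / 5 = 0.7200%
Mean R_m = (-3.7 + 10.4 + 3.4 − 1.4 − 4.6) / 5 = 0.8200%
Σ(R_i − R̄_i)(R_m − R̄_m) = 58.6380  ⇒  Cov = 58.6380 / 5 = 11.7276
Σ(R_m − R̄_m)² = 153.1680  ⇒  Var(R_m) = 153.1680 / 5 = 30.6336
β = Cov / Var(R_m) = 11.7276 / 30.6336 = 0.3828
MRP = 13.3% − 5.7% = 7.60%
E(R) = R_f + β × MRP = 5.7% + 0.3828 × 7.6% = 8.61%

8.61%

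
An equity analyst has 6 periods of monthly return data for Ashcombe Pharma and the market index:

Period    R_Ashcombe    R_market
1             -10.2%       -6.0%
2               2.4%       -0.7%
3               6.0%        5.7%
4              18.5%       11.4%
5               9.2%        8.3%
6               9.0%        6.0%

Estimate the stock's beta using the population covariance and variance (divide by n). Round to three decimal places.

1.441

Mean R_i = (-10.2 + 2.4 + 6.0 + 18.5 + 9.2 + 9.0) / 6 = 5.8167%
Mean R_m = (-6.0 − 0.7 + 5.7 + 11.4 + 8.3 + 6.0) / 6 = 4.1167%
Σ(R_i − R̄_i)(R_m − R̄_m) = 291.3083  ⇒  Cov = 291.3083 / 6 = 48.5514
Σ(R_m − R̄_m)² = 202.1483  ⇒  Var(R_m) = 202.1483 / 6 = 33.6914
β = Cov / Var(R_m) = 48.5514 / 33.6914 = 1.4411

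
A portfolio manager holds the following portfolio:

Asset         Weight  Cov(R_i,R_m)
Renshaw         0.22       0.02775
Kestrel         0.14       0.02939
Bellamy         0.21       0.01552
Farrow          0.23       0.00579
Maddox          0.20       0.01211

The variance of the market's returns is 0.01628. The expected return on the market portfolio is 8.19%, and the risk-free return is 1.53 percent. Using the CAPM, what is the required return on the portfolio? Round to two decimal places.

8.58%

β_Renshaw = 0.02775 / 0.01628 = 1.7045
β_Kestrel = 0.02939 / 0.01628 = 1.8053
β_Bellamy = 0.01552 / 0.01628 = 0.9533
β_Farrow = 0.00579 / 0.01628 = 0.3557
β_Maddox = 0.01211 / 0.01628 = 0.7439
β_P = Σ w_i β_i = 0.22×1.7045 + 0.14×1.8053 + 0.21×0.9533 + 0.23×0.3557 + 0.20×0.7439 = 1.0585
MRP = 8.19% − 1.53% = 6.66%
E(R_P) = R_f + β_P × MRP = 1.53% + 1.0585 × 6.66% = 8.58%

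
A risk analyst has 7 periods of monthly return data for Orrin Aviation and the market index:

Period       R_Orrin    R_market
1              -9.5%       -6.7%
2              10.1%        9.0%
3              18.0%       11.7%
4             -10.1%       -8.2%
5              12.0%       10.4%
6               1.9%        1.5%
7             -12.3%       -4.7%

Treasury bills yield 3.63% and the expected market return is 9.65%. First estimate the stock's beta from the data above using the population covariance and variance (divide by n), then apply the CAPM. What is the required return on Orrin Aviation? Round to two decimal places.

Mean R_i = (-9.5 + 10.1 + 18.0 − 10.1 + 12.0 + 1.9 − 12.3) / 7 = 1.4429%
Mean R_m = (-6.7 + 9.0 + 11.7 − 8.2 + 10.4 + 1.5 − 4.7) / 7 = 1.8571%
Σ(R_i − R̄_i)(R_m − R̄_m) = 614.6729  ⇒  Cov = 614.6729 / 7 = 87.8104
Σ(R_m − R̄_m)² = 438.3771  ⇒  Var(R_m) = 438.3771 / 7 = 62.6253
β = Cov / Var(R_m) = 87.8104 / 62.6253 = 1.4022
MRP = 9.65% − 3.63% = 6.02%
E(R) = R_f + β × MRP = 3.63% + 1.4022 × 6.02% = 12.07%

12.07%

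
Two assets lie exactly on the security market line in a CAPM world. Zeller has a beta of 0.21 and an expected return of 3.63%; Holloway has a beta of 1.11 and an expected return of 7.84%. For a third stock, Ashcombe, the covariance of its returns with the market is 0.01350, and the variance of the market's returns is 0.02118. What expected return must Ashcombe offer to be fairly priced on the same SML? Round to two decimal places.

MRP = (7.84% − 3.63%) / (1.11 − 0.21) = 4.6778%
R_f = 3.63% − 0.21 × 4.6778% = 2.6477%
β_Ashcombe = Cov / Var(R_m) = 0.01350 / 0.02118 = 0.6374
E(R_Ashcombe) = R_f + β × MRP = 2.6477% + 0.6374 × 4.6778% = 5.63%

5.63%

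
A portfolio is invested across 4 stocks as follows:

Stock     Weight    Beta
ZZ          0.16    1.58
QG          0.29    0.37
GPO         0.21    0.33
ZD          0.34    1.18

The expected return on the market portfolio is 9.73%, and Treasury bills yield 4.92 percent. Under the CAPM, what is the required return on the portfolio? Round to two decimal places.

β_P = Σ w_i β_i = 0.16×1.58 + 0.29×0.37 + 0.21×0.33 + 0.34×1.18 = 0.8306
MRP = 9.73% − 4.92% = 4.81%
E(R_P) = R_f + β_P × MRP = 4.92% + 0.8306 × 4.81% = 8.92%

8.92%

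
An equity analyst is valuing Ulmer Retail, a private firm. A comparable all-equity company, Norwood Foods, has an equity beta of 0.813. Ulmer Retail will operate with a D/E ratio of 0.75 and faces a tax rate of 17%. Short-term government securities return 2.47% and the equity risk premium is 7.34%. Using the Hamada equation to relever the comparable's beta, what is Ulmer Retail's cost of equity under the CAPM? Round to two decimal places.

12.15%

β_L = β_U × [1 + (1 − t)(D/E)] = 0.813 × [1 + (1 − 0.17) × 0.75]
    = 0.813 × [1 + 0.83 × 0.75] = 0.813 × 1.6225 = 1.3191
E(R) = R_f + β_L × MRP = 2.47% + 1.3191 × 7.34% = 12.15%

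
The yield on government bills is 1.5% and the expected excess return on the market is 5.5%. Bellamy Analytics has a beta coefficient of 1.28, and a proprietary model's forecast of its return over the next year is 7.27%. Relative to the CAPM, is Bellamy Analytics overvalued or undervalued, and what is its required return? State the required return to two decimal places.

Overvalued; required return 8.54%

Required return = R_f + β·MRP = 1.5% + 1.28 × 5.5% = 8.54%
Forecast 7.27% < required 8.54% → the stock plots below the SML → overvalued.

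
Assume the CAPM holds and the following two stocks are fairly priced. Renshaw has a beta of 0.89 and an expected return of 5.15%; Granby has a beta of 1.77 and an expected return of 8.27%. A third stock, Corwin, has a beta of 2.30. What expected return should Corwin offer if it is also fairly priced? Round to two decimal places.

MRP (SML slope) = (8.27% − 5.15%) / (1.77 − 0.89) = 3.12% / 0.88 = 3.5455%
R_f (intercept) = 5.15% − 0.89 × 3.5455% = 1.9945%
E(R_Corwin) = R_f + β × MRP = 1.9945% + 2.30 × 3.5455% = 10.15%

10.15%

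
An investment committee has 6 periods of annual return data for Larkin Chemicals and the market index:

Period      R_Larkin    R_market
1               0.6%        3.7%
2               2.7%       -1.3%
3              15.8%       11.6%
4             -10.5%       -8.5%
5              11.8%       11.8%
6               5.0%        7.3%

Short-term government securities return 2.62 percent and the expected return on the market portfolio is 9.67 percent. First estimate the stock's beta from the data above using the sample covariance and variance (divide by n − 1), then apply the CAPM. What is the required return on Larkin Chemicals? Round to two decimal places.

Mean R_i = (0.6 + 2.7 + 15.8 − 10.5 + 11.8 + 5.0) / 6 = 4.2333%
Mean R_m = (3.7 − 1.3 + 11.6 − 8.5 + 11.8 + 7.3) / 6 = 4.1000%
Σ(R_i − R̄_i)(R_m − R̄_m) = 342.8400  ⇒  Cov = 342.8400 / 5 = 68.5680
Σ(R_m − R̄_m)² = 313.8600  ⇒  Var(R_m) = 313.8600 / 5 = 62.7720
β = Cov / Var(R_m) = 68.5680 / 62.7720 = 1.0923
MRP = 9.67% − 2.62% = 7.05%
E(R) = R_f + β × MRP = 2.62% + 1.0923 × 7.05% = 10.32%

10.32%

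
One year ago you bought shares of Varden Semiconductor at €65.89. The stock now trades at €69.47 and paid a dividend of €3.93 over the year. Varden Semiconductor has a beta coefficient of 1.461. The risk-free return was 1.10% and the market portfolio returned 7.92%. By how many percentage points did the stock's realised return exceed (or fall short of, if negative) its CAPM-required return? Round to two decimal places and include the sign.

+0.33%

Realised HPR = (P1 + D1 − P0) / P0 = (69.47 + 3.93 − 65.89) / 65.89 = 7.51 / 65.89 = 11.3978%
MRP = 7.92% − 1.10% = 6.82%
CAPM required = R_f + β·MRP = 1.10% + 1.461 × 6.82% = 11.06402%
α = realised − required = 11.3978% − 11.06402% = +0.33%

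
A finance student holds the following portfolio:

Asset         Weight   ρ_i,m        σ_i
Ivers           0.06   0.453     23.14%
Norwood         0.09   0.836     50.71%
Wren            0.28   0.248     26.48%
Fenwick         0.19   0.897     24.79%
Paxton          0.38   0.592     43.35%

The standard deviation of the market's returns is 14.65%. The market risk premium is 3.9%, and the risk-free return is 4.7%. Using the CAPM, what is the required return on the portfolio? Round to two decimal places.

10.09%

β_Ivers = 0.453 × 23.14% / 14.65% = 0.7155
β_Norwood = 0.836 × 50.71% / 14.65% = 2.8938
β_Wren = 0.248 × 26.48% / 14.65% = 0.4483
β_Fenwick = 0.897 × 24.79% / 14.65% = 1.5179
β_Paxton = 0.592 × 43.35% / 14.65% = 1.7518
β_P = Σ w_i β_i = 0.06×0.7155 + 0.09×2.8938 + 0.28×0.4483 + 0.19×1.5179 + 0.38×1.7518 = 1.3830
E(R_P) = R_f + β_P × MRP = 4.7% + 1.3830 × 3.9% = 10.09%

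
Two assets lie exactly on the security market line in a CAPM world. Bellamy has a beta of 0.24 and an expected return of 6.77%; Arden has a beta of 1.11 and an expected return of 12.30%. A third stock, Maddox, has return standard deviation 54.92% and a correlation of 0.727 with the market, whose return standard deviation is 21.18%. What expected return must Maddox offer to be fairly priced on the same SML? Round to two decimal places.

17.23%

MRP = (12.30% − 6.77%) / (1.11 − 0.24) = 6.3563%
R_f = 6.77% − 0.24 × 6.3563% = 5.2445%
β_Maddox = ρ·σ_i/σ_m = 0.727 × 54.92 / 21.18 = 1.8851
E(R_Maddox) = R_f + β × MRP = 5.2445% + 1.8851 × 6.3563% = 17.23%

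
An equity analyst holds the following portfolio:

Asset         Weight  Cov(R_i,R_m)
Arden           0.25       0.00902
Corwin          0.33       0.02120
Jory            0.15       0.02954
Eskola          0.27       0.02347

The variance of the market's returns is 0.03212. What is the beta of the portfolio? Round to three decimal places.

0.623

β_Arden = 0.00902 / 0.03212 = 0.2808
β_Corwin = 0.02120 / 0.03212 = 0.6600
β_Jory = 0.02954 / 0.03212 = 0.9197
β_Eskola = 0.02347 / 0.03212 = 0.7307
β_P = Σ w_i β_i = 0.25×0.2808 + 0.33×0.6600 + 0.15×0.9197 + 0.27×0.7307 = 0.6232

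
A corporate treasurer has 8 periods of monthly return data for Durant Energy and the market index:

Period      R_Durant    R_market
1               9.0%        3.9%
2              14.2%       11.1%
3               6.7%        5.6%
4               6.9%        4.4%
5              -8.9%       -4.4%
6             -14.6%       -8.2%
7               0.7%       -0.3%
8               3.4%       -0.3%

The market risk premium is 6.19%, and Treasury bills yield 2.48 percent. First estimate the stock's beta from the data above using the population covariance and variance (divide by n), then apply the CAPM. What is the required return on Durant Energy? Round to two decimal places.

Mean R_i = (9.0 + 14.2 + 6.7 + 6.9 − 8.9 − 14.6 + 0.7 + 3.4) / 8 = 2.1750%
Mean R_m = (3.9 + 11.1 + 5.6 + 4.4 − 4.4 − 8.2 − 0.3 − 0.3) / 8 = 1.4750%
Σ(R_i − R̄_i)(R_m − R̄_m) = 392.5850  ⇒  Cov = 392.5850 / 8 = 49.0731
Σ(R_m − R̄_m)² = 258.5150  ⇒  Var(R_m) = 258.5150 / 8 = 32.3144
β = Cov / Var(R_m) = 49.0731 / 32.3144 = 1.5186
E(R) = R_f + β × MRP = 2.48% + 1.5186 × 6.19% = 11.88%

11.88%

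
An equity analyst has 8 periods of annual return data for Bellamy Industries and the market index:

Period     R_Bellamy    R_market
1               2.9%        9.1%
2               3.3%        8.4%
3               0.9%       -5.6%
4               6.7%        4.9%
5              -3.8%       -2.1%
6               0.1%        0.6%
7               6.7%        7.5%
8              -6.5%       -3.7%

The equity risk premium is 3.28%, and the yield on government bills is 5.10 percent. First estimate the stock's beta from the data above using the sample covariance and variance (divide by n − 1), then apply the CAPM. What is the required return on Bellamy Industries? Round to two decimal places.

7.03%

Mean R_i = (2.9 + 3.3 + 0.9 + 6.7 − 3.8 + 0.1 + 6.7 − 6.5) / 8 = 1.2875%
Mean R_m = (9.1 + 8.4 − 5.6 + 4.9 − 2.1 + 0.6 + 7.5 − 3.7) / 8 = 2.3875%
Σ(R_i − R̄_i)(R_m − R̄_m) = 139.6488  ⇒  Cov = 139.6488 / 7 = 19.9498
Σ(R_m − R̄_m)² = 237.8488  ⇒  Var(R_m) = 237.8488 / 7 = 33.9784
β = Cov / Var(R_m) = 19.9498 / 33.9784 = 0.5871
E(R) = R_f + β × MRP = 5.10% + 0.5871 × 3.28% = 7.03%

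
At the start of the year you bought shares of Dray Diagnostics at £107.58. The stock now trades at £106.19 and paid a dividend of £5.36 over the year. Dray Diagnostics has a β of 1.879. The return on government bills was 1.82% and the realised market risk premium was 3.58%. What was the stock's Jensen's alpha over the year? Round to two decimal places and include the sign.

Realised HPR = (P1 + D1 − P0) / P0 = (106.19 + 5.36 − 107.58) / 107.58 = 3.97 / 107.58 = 3.6903%
CAPM required = R_f + β·MRP = 1.82% + 1.879 × 3.58% = 8.54682%
α = realised − required = 3.6903% − 8.54682% = -4.86%

-4.86%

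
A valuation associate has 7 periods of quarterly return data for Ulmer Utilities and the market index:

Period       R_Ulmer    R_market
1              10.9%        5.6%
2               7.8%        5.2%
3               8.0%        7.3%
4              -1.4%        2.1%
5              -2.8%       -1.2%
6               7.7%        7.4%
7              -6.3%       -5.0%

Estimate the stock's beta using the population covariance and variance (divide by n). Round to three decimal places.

1.333

Mean R_i = (10.9 + 7.8 + 8.0 − 1.4 − 2.8 + 7.7 − 6.3) / 7 = 3.4143%
Mean R_m = (5.6 + 5.2 + 7.3 + 2.1 − 1.2 + 7.4 − 5.0) / 7 = 3.0571%
Σ(R_i − R̄_i)(R_m − R̄_m) = 175.8343  ⇒  Cov = 175.8343 / 7 = 25.1192
Σ(R_m − R̄_m)² = 131.8771  ⇒  Var(R_m) = 131.8771 / 7 = 18.8396
β = Cov / Var(R_m) = 25.1192 / 18.8396 = 1.3333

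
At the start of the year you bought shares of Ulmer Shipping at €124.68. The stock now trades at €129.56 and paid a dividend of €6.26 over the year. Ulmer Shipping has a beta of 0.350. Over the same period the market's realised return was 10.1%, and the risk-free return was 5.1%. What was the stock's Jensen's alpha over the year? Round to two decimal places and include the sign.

+2.08%

Realised HPR = (P1 + D1 − P0) / P0 = (129.56 + 6.26 − 124.68) / 124.68 = 11.14 / 124.68 = 8.9349%
MRP = 10.1% − 5.1% = 5.00%
CAPM required = R_f + β·MRP = 5.1% + 0.350 × 5.0% = 6.8500%
α = realised − required = 8.9349% − 6.8500% = +2.08%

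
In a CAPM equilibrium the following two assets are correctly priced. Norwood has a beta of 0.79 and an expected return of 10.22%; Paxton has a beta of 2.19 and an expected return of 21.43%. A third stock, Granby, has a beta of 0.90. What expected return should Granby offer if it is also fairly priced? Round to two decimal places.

11.10%

MRP (SML slope) = (21.43% − 10.22%) / (2.19 − 0.79) = 11.21% / 1.40 = 8.0071%
R_f (intercept) = 10.22% − 0.79 × 8.0071% = 3.8944%
E(R_Granby) = R_f + β × MRP = 3.8944% + 0.90 × 8.0071% = 11.10%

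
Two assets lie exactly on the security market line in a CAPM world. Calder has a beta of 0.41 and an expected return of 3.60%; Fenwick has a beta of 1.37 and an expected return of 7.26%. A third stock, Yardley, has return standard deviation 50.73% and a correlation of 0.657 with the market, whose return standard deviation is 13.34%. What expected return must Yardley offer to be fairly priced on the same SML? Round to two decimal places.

11.56%

MRP = (7.26% − 3.60%) / (1.37 − 0.41) = 3.8125%
R_f = 3.60% − 0.41 × 3.8125% = 2.0369%
β_Yardley = ρ·σ_i/σ_m = 0.657 × 50.73 / 13.34 = 2.4985
E(R_Yardley) = R_f + β × MRP = 2.0369% + 2.4985 × 3.8125% = 11.56%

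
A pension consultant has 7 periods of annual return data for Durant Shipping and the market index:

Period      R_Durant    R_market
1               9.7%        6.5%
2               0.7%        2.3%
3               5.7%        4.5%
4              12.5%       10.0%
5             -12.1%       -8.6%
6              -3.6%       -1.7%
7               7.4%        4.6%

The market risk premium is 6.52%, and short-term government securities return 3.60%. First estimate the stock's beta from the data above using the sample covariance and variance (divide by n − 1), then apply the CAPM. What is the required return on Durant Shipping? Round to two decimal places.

12.68%

Mean R_i = (9.7 + 0.7 + 5.7 + 12.5 − 12.1 − 3.6 + 7.4) / 7 = 2.9000%
Mean R_m = (6.5 + 2.3 + 4.5 + 10.0 − 8.6 − 1.7 + 4.6) / 7 = 2.5143%
Σ(R_i − R̄_i)(R_m − R̄_m) = 308.4900  ⇒  Cov = 308.4900 / 6 = 51.4150
Σ(R_m − R̄_m)² = 221.5486  ⇒  Var(R_m) = 221.5486 / 6 = 36.9248
β = Cov / Var(R_m) = 51.4150 / 36.9248 = 1.3924
E(R) = R_f + β × MRP = 3.60% + 1.3924 × 6.52% = 12.68%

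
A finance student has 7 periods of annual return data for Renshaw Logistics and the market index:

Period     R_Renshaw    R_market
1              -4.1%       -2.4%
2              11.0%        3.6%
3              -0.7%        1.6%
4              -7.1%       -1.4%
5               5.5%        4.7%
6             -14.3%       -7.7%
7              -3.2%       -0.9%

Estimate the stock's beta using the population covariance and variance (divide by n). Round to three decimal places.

1.841

Mean R_i = (-4.1 + 11.0 − 0.7 − 7.1 + 5.5 − 14.3 − 3.2) / 7 = -1.8429%
Mean R_m = (-2.4 + 3.6 + 1.6 − 1.4 + 4.7 − 7.7 − 0.9) / 7 = -0.3571%
Σ(R_i − R̄_i)(R_m − R̄_m) = 192.4929  ⇒  Cov = 192.4929 / 7 = 27.4990
Σ(R_m − R̄_m)² = 104.5371  ⇒  Var(R_m) = 104.5371 / 7 = 14.9339
β = Cov / Var(R_m) = 27.4990 / 14.9339 = 1.8414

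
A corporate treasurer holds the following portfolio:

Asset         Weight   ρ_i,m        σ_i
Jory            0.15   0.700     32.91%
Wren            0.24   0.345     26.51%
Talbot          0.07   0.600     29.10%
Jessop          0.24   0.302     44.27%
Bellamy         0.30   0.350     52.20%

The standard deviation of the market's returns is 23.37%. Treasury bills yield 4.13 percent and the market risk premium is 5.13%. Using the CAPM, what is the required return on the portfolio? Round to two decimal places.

7.55%

β_Jory = 0.700 × 32.91% / 23.37% = 0.9858
β_Wren = 0.345 × 26.51% / 23.37% = 0.3914
β_Talbot = 0.600 × 29.10% / 23.37% = 0.7471
β_Jessop = 0.302 × 44.27% / 23.37% = 0.5721
β_Bellamy = 0.350 × 52.20% / 23.37% = 0.7818
β_P = Σ w_i β_i = 0.15×0.9858 + 0.24×0.3914 + 0.07×0.7471 + 0.24×0.5721 + 0.30×0.7818 = 0.6659
E(R_P) = R_f + β_P × MRP = 4.13% + 0.6659 × 5.13% = 7.55%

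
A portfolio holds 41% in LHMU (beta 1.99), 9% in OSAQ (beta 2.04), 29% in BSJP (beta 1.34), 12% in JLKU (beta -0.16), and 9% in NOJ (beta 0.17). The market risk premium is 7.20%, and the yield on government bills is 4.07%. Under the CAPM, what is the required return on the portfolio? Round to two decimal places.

14.04%

β_P = Σ w_i β_i = 0.41×1.99 + 0.09×2.04 + 0.29×1.34 + 0.12×-0.16 + 0.09×0.17 = 1.3842
E(R_P) = R_f + β_P × MRP = 4.07% + 1.3842 × 7.20% = 14.04%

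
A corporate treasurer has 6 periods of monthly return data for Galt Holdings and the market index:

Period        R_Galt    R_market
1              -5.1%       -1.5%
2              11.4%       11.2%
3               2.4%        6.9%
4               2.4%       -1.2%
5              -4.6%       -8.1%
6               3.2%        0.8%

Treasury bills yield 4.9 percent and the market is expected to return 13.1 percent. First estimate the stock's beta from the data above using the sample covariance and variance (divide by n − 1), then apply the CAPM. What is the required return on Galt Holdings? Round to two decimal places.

11.11%

Mean R_i = (-5.1 + 11.4 + 2.4 + 2.4 − 4.6 + 3.2) / 6 = 1.6167%
Mean R_m = (-1.5 + 11.2 + 6.9 − 1.2 − 8.1 + 0.8) / 6 = 1.3500%
Σ(R_i − R̄_i)(R_m − R̄_m) = 175.7350  ⇒  Cov = 175.7350 / 5 = 35.1470
Σ(R_m − R̄_m)² = 232.0550  ⇒  Var(R_m) = 232.0550 / 5 = 46.4110
β = Cov / Var(R_m) = 35.1470 / 46.4110 = 0.7573
MRP = 13.1% − 4.9% = 8.20%
E(R) = R_f + β × MRP = 4.9% + 0.7573 × 8.2% = 11.11%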